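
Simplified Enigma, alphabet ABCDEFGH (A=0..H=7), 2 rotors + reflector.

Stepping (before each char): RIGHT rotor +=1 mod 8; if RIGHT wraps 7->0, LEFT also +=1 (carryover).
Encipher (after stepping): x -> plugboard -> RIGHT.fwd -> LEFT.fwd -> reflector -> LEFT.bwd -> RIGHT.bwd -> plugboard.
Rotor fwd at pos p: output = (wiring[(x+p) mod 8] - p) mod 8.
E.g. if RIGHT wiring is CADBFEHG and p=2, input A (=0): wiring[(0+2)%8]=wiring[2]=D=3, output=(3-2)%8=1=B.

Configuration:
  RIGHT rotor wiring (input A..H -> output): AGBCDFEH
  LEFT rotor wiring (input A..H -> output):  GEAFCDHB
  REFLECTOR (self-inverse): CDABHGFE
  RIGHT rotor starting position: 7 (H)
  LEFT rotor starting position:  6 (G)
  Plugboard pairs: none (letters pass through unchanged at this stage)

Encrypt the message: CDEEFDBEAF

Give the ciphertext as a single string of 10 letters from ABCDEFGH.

Answer: BEHCEGAHEB

Derivation:
Char 1 ('C'): step: R->0, L->7 (L advanced); C->plug->C->R->B->L->H->refl->E->L'->G->R'->B->plug->B
Char 2 ('D'): step: R->1, L=7; D->plug->D->R->C->L->F->refl->G->L'->E->R'->E->plug->E
Char 3 ('E'): step: R->2, L=7; E->plug->E->R->C->L->F->refl->G->L'->E->R'->H->plug->H
Char 4 ('E'): step: R->3, L=7; E->plug->E->R->E->L->G->refl->F->L'->C->R'->C->plug->C
Char 5 ('F'): step: R->4, L=7; F->plug->F->R->C->L->F->refl->G->L'->E->R'->E->plug->E
Char 6 ('D'): step: R->5, L=7; D->plug->D->R->D->L->B->refl->D->L'->F->R'->G->plug->G
Char 7 ('B'): step: R->6, L=7; B->plug->B->R->B->L->H->refl->E->L'->G->R'->A->plug->A
Char 8 ('E'): step: R->7, L=7; E->plug->E->R->D->L->B->refl->D->L'->F->R'->H->plug->H
Char 9 ('A'): step: R->0, L->0 (L advanced); A->plug->A->R->A->L->G->refl->F->L'->D->R'->E->plug->E
Char 10 ('F'): step: R->1, L=0; F->plug->F->R->D->L->F->refl->G->L'->A->R'->B->plug->B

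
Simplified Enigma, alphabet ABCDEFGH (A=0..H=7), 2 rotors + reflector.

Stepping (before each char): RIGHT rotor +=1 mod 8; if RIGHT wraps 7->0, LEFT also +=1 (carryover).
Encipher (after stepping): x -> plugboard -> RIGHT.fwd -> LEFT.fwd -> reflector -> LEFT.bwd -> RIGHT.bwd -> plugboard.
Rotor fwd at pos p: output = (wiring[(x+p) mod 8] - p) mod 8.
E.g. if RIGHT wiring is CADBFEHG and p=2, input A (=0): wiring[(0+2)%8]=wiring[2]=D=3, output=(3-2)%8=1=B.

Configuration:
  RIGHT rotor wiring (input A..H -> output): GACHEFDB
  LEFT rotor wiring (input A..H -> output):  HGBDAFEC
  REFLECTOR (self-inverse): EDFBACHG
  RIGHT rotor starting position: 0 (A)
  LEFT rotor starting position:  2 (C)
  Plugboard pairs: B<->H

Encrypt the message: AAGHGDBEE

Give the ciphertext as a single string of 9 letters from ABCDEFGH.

Char 1 ('A'): step: R->1, L=2; A->plug->A->R->H->L->E->refl->A->L'->F->R'->H->plug->B
Char 2 ('A'): step: R->2, L=2; A->plug->A->R->A->L->H->refl->G->L'->C->R'->C->plug->C
Char 3 ('G'): step: R->3, L=2; G->plug->G->R->F->L->A->refl->E->L'->H->R'->H->plug->B
Char 4 ('H'): step: R->4, L=2; H->plug->B->R->B->L->B->refl->D->L'->D->R'->H->plug->B
Char 5 ('G'): step: R->5, L=2; G->plug->G->R->C->L->G->refl->H->L'->A->R'->A->plug->A
Char 6 ('D'): step: R->6, L=2; D->plug->D->R->C->L->G->refl->H->L'->A->R'->C->plug->C
Char 7 ('B'): step: R->7, L=2; B->plug->H->R->E->L->C->refl->F->L'->G->R'->G->plug->G
Char 8 ('E'): step: R->0, L->3 (L advanced); E->plug->E->R->E->L->H->refl->G->L'->H->R'->D->plug->D
Char 9 ('E'): step: R->1, L=3; E->plug->E->R->E->L->H->refl->G->L'->H->R'->A->plug->A

Answer: BCBBACGDA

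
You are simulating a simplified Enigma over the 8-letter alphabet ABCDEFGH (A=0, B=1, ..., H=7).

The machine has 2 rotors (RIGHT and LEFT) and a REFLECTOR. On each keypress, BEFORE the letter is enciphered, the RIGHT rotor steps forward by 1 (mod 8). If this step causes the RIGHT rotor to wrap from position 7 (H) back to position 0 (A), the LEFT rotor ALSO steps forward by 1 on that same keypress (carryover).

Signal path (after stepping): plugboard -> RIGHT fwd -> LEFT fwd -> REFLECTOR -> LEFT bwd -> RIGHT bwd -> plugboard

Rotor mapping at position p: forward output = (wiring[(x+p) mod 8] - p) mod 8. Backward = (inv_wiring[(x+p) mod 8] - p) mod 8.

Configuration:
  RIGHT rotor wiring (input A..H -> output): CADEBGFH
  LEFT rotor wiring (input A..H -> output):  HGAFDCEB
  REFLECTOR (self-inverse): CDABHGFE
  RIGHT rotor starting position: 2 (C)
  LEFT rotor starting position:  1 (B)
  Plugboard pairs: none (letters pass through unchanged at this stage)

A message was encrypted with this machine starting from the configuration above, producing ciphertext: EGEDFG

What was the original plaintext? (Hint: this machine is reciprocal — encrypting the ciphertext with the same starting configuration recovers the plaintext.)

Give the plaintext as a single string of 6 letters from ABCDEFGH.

Char 1 ('E'): step: R->3, L=1; E->plug->E->R->E->L->B->refl->D->L'->F->R'->G->plug->G
Char 2 ('G'): step: R->4, L=1; G->plug->G->R->H->L->G->refl->F->L'->A->R'->H->plug->H
Char 3 ('E'): step: R->5, L=1; E->plug->E->R->D->L->C->refl->A->L'->G->R'->F->plug->F
Char 4 ('D'): step: R->6, L=1; D->plug->D->R->C->L->E->refl->H->L'->B->R'->B->plug->B
Char 5 ('F'): step: R->7, L=1; F->plug->F->R->C->L->E->refl->H->L'->B->R'->C->plug->C
Char 6 ('G'): step: R->0, L->2 (L advanced); G->plug->G->R->F->L->H->refl->E->L'->H->R'->H->plug->H

Answer: GHFBCH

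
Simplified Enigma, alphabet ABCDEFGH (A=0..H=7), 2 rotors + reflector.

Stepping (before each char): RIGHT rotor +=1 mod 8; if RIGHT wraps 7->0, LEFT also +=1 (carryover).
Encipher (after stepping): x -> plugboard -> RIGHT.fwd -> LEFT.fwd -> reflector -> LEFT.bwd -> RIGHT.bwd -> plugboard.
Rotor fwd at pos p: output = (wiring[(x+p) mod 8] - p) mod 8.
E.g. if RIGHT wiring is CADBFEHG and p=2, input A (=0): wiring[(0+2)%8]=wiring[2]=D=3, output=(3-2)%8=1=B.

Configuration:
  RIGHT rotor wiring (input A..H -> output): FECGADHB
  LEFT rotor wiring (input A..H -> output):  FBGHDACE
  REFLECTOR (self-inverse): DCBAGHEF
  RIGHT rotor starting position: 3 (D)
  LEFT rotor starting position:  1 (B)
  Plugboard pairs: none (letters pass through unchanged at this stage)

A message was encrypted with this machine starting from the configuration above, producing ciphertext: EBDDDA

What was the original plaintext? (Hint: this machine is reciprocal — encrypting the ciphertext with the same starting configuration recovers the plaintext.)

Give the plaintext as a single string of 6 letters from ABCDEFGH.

Answer: AEFCBG

Derivation:
Char 1 ('E'): step: R->4, L=1; E->plug->E->R->B->L->F->refl->H->L'->E->R'->A->plug->A
Char 2 ('B'): step: R->5, L=1; B->plug->B->R->C->L->G->refl->E->L'->H->R'->E->plug->E
Char 3 ('D'): step: R->6, L=1; D->plug->D->R->G->L->D->refl->A->L'->A->R'->F->plug->F
Char 4 ('D'): step: R->7, L=1; D->plug->D->R->D->L->C->refl->B->L'->F->R'->C->plug->C
Char 5 ('D'): step: R->0, L->2 (L advanced); D->plug->D->R->G->L->D->refl->A->L'->E->R'->B->plug->B
Char 6 ('A'): step: R->1, L=2; A->plug->A->R->D->L->G->refl->E->L'->A->R'->G->plug->G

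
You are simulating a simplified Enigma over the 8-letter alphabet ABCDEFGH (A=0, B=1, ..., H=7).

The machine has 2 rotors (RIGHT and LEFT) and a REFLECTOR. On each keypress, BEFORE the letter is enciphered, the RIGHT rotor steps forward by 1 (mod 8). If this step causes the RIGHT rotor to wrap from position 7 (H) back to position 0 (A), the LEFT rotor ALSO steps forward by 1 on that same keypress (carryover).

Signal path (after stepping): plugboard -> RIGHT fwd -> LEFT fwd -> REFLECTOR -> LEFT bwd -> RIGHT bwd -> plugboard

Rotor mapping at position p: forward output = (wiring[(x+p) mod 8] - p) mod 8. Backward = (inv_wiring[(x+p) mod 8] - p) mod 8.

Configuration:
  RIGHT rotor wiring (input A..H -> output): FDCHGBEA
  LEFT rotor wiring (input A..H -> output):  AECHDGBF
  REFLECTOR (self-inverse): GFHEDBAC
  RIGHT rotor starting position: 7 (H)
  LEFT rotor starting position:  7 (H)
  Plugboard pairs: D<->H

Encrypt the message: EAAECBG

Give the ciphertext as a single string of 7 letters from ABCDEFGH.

Answer: HFBGBEH

Derivation:
Char 1 ('E'): step: R->0, L->0 (L advanced); E->plug->E->R->G->L->B->refl->F->L'->H->R'->D->plug->H
Char 2 ('A'): step: R->1, L=0; A->plug->A->R->C->L->C->refl->H->L'->D->R'->F->plug->F
Char 3 ('A'): step: R->2, L=0; A->plug->A->R->A->L->A->refl->G->L'->F->R'->B->plug->B
Char 4 ('E'): step: R->3, L=0; E->plug->E->R->F->L->G->refl->A->L'->A->R'->G->plug->G
Char 5 ('C'): step: R->4, L=0; C->plug->C->R->A->L->A->refl->G->L'->F->R'->B->plug->B
Char 6 ('B'): step: R->5, L=0; B->plug->B->R->H->L->F->refl->B->L'->G->R'->E->plug->E
Char 7 ('G'): step: R->6, L=0; G->plug->G->R->A->L->A->refl->G->L'->F->R'->D->plug->H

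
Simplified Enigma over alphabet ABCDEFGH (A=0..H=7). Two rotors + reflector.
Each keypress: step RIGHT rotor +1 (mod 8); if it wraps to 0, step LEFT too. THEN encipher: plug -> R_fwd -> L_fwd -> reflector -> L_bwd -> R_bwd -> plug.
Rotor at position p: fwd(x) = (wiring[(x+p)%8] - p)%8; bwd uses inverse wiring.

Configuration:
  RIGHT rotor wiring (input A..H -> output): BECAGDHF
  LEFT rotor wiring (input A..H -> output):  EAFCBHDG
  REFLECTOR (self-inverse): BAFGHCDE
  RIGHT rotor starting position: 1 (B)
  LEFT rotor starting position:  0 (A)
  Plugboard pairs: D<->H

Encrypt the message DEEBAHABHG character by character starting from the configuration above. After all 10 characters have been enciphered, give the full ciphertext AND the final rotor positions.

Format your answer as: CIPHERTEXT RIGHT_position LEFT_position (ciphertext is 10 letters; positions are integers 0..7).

Answer: FBFGEBHDAC 3 1

Derivation:
Char 1 ('D'): step: R->2, L=0; D->plug->H->R->C->L->F->refl->C->L'->D->R'->F->plug->F
Char 2 ('E'): step: R->3, L=0; E->plug->E->R->C->L->F->refl->C->L'->D->R'->B->plug->B
Char 3 ('E'): step: R->4, L=0; E->plug->E->R->F->L->H->refl->E->L'->A->R'->F->plug->F
Char 4 ('B'): step: R->5, L=0; B->plug->B->R->C->L->F->refl->C->L'->D->R'->G->plug->G
Char 5 ('A'): step: R->6, L=0; A->plug->A->R->B->L->A->refl->B->L'->E->R'->E->plug->E
Char 6 ('H'): step: R->7, L=0; H->plug->D->R->D->L->C->refl->F->L'->C->R'->B->plug->B
Char 7 ('A'): step: R->0, L->1 (L advanced); A->plug->A->R->B->L->E->refl->H->L'->A->R'->D->plug->H
Char 8 ('B'): step: R->1, L=1; B->plug->B->R->B->L->E->refl->H->L'->A->R'->H->plug->D
Char 9 ('H'): step: R->2, L=1; H->plug->D->R->B->L->E->refl->H->L'->A->R'->A->plug->A
Char 10 ('G'): step: R->3, L=1; G->plug->G->R->B->L->E->refl->H->L'->A->R'->C->plug->C
Final: ciphertext=FBFGEBHDAC, RIGHT=3, LEFT=1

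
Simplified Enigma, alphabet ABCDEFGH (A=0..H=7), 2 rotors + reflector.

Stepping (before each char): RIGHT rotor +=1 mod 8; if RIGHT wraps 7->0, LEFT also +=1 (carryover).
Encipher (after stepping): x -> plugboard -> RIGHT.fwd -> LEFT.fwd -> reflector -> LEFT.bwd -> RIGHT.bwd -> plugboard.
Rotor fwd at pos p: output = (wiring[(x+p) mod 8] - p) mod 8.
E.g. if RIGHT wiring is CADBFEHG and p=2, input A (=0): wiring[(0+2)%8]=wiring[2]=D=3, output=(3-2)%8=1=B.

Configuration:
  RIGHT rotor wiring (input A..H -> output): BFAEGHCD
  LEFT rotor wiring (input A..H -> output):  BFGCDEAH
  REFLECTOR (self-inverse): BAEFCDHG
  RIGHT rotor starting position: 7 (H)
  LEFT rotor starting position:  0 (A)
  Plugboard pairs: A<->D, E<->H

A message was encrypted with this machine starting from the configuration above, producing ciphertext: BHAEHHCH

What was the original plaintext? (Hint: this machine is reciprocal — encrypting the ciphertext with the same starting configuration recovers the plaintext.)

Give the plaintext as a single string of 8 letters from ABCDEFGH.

Answer: HADFCFGC

Derivation:
Char 1 ('B'): step: R->0, L->1 (L advanced); B->plug->B->R->F->L->H->refl->G->L'->G->R'->E->plug->H
Char 2 ('H'): step: R->1, L=1; H->plug->E->R->G->L->G->refl->H->L'->F->R'->D->plug->A
Char 3 ('A'): step: R->2, L=1; A->plug->D->R->F->L->H->refl->G->L'->G->R'->A->plug->D
Char 4 ('E'): step: R->3, L=1; E->plug->H->R->F->L->H->refl->G->L'->G->R'->F->plug->F
Char 5 ('H'): step: R->4, L=1; H->plug->E->R->F->L->H->refl->G->L'->G->R'->C->plug->C
Char 6 ('H'): step: R->5, L=1; H->plug->E->R->A->L->E->refl->C->L'->D->R'->F->plug->F
Char 7 ('C'): step: R->6, L=1; C->plug->C->R->D->L->C->refl->E->L'->A->R'->G->plug->G
Char 8 ('H'): step: R->7, L=1; H->plug->E->R->F->L->H->refl->G->L'->G->R'->C->plug->C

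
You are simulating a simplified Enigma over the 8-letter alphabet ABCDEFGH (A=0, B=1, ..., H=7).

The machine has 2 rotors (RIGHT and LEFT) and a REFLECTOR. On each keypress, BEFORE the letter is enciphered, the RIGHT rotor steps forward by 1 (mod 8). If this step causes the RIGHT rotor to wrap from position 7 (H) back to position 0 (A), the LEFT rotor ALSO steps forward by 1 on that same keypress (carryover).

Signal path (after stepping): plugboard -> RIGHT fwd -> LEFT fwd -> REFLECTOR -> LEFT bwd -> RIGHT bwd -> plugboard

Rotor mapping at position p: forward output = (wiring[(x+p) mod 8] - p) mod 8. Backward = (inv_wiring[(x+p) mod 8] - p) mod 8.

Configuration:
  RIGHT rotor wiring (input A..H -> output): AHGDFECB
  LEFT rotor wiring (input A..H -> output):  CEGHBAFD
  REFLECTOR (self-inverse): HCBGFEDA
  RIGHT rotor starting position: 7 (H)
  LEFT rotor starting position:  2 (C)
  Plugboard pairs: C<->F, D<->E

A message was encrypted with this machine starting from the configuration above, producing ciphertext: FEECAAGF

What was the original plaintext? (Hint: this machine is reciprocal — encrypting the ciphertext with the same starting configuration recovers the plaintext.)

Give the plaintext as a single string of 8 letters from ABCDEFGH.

Answer: EBDGHCEA

Derivation:
Char 1 ('F'): step: R->0, L->3 (L advanced); F->plug->C->R->G->L->B->refl->C->L'->D->R'->D->plug->E
Char 2 ('E'): step: R->1, L=3; E->plug->D->R->E->L->A->refl->H->L'->F->R'->B->plug->B
Char 3 ('E'): step: R->2, L=3; E->plug->D->R->C->L->F->refl->E->L'->A->R'->E->plug->D
Char 4 ('C'): step: R->3, L=3; C->plug->F->R->F->L->H->refl->A->L'->E->R'->G->plug->G
Char 5 ('A'): step: R->4, L=3; A->plug->A->R->B->L->G->refl->D->L'->H->R'->H->plug->H
Char 6 ('A'): step: R->5, L=3; A->plug->A->R->H->L->D->refl->G->L'->B->R'->F->plug->C
Char 7 ('G'): step: R->6, L=3; G->plug->G->R->H->L->D->refl->G->L'->B->R'->D->plug->E
Char 8 ('F'): step: R->7, L=3; F->plug->C->R->A->L->E->refl->F->L'->C->R'->A->plug->A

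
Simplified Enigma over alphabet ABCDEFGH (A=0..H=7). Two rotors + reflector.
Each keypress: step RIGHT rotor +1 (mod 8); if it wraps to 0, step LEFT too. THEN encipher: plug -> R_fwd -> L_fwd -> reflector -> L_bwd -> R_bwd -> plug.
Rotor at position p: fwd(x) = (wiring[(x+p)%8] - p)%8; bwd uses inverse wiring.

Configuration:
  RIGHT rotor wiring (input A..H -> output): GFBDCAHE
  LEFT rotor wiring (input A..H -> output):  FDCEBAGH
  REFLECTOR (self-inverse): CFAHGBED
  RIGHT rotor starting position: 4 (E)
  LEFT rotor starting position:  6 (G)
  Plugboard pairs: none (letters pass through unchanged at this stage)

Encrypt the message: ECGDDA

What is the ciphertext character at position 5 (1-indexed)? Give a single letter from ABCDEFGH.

Char 1 ('E'): step: R->5, L=6; E->plug->E->R->A->L->A->refl->C->L'->H->R'->C->plug->C
Char 2 ('C'): step: R->6, L=6; C->plug->C->R->A->L->A->refl->C->L'->H->R'->D->plug->D
Char 3 ('G'): step: R->7, L=6; G->plug->G->R->B->L->B->refl->F->L'->D->R'->F->plug->F
Char 4 ('D'): step: R->0, L->7 (L advanced); D->plug->D->R->D->L->D->refl->H->L'->H->R'->G->plug->G
Char 5 ('D'): step: R->1, L=7; D->plug->D->R->B->L->G->refl->E->L'->C->R'->C->plug->C

C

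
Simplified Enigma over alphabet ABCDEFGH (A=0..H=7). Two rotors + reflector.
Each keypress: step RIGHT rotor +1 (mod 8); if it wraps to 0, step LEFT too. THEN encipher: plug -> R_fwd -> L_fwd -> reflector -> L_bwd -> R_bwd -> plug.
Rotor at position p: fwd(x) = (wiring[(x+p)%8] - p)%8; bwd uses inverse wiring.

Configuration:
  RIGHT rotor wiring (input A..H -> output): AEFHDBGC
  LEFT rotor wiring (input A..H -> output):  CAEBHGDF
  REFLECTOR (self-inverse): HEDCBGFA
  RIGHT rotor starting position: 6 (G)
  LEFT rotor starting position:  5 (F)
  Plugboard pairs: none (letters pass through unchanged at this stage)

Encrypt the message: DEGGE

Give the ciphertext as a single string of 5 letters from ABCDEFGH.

Char 1 ('D'): step: R->7, L=5; D->plug->D->R->G->L->E->refl->B->L'->A->R'->E->plug->E
Char 2 ('E'): step: R->0, L->6 (L advanced); E->plug->E->R->D->L->C->refl->D->L'->F->R'->C->plug->C
Char 3 ('G'): step: R->1, L=6; G->plug->G->R->B->L->H->refl->A->L'->H->R'->H->plug->H
Char 4 ('G'): step: R->2, L=6; G->plug->G->R->G->L->B->refl->E->L'->C->R'->H->plug->H
Char 5 ('E'): step: R->3, L=6; E->plug->E->R->H->L->A->refl->H->L'->B->R'->G->plug->G

Answer: ECHHG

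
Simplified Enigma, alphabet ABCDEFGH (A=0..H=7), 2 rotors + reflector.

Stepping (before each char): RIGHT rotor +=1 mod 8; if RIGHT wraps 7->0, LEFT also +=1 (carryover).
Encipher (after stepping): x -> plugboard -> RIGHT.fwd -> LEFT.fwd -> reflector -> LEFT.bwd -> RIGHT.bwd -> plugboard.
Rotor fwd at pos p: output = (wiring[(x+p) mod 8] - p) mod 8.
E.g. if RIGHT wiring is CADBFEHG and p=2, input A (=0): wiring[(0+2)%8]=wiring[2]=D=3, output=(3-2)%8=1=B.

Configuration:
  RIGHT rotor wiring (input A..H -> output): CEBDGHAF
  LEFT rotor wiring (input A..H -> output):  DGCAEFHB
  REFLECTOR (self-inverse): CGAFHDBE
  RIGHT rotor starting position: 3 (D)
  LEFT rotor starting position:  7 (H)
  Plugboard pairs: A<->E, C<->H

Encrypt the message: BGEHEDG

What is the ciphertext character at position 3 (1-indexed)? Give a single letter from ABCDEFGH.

Char 1 ('B'): step: R->4, L=7; B->plug->B->R->D->L->D->refl->F->L'->F->R'->G->plug->G
Char 2 ('G'): step: R->5, L=7; G->plug->G->R->G->L->G->refl->B->L'->E->R'->F->plug->F
Char 3 ('E'): step: R->6, L=7; E->plug->A->R->C->L->H->refl->E->L'->B->R'->H->plug->C

C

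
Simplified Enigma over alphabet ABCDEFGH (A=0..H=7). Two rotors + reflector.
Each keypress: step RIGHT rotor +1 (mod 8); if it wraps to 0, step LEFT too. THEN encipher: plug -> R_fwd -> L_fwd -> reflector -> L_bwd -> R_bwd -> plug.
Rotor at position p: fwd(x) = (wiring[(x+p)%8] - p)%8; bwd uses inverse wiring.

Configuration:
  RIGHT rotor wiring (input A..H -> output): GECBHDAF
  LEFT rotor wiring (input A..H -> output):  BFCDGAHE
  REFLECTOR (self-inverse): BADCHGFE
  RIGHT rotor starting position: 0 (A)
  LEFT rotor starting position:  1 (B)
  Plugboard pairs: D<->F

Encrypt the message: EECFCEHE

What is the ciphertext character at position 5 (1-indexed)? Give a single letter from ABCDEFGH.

Char 1 ('E'): step: R->1, L=1; E->plug->E->R->C->L->C->refl->D->L'->G->R'->D->plug->F
Char 2 ('E'): step: R->2, L=1; E->plug->E->R->G->L->D->refl->C->L'->C->R'->H->plug->H
Char 3 ('C'): step: R->3, L=1; C->plug->C->R->A->L->E->refl->H->L'->E->R'->B->plug->B
Char 4 ('F'): step: R->4, L=1; F->plug->D->R->B->L->B->refl->A->L'->H->R'->B->plug->B
Char 5 ('C'): step: R->5, L=1; C->plug->C->R->A->L->E->refl->H->L'->E->R'->G->plug->G

G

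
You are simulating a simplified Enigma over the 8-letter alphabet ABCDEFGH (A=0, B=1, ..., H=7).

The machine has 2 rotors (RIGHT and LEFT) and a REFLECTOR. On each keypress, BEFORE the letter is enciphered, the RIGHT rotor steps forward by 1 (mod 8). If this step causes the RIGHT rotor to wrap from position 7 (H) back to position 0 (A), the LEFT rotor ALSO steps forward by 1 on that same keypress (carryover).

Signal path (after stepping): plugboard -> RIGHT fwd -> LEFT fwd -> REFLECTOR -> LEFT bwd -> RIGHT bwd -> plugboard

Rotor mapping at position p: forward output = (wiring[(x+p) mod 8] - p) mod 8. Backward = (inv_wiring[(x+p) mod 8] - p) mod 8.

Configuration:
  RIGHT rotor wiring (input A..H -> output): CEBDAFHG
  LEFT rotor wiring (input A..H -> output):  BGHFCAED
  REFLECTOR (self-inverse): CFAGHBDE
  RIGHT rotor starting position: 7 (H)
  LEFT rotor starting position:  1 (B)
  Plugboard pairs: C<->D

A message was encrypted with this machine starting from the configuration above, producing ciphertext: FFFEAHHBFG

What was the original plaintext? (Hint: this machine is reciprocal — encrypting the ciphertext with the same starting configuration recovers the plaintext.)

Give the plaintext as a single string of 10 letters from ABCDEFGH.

Answer: ECHGCDCFHF

Derivation:
Char 1 ('F'): step: R->0, L->2 (L advanced); F->plug->F->R->F->L->B->refl->F->L'->A->R'->E->plug->E
Char 2 ('F'): step: R->1, L=2; F->plug->F->R->G->L->H->refl->E->L'->H->R'->D->plug->C
Char 3 ('F'): step: R->2, L=2; F->plug->F->R->E->L->C->refl->A->L'->C->R'->H->plug->H
Char 4 ('E'): step: R->3, L=2; E->plug->E->R->D->L->G->refl->D->L'->B->R'->G->plug->G
Char 5 ('A'): step: R->4, L=2; A->plug->A->R->E->L->C->refl->A->L'->C->R'->D->plug->C
Char 6 ('H'): step: R->5, L=2; H->plug->H->R->D->L->G->refl->D->L'->B->R'->C->plug->D
Char 7 ('H'): step: R->6, L=2; H->plug->H->R->H->L->E->refl->H->L'->G->R'->D->plug->C
Char 8 ('B'): step: R->7, L=2; B->plug->B->R->D->L->G->refl->D->L'->B->R'->F->plug->F
Char 9 ('F'): step: R->0, L->3 (L advanced); F->plug->F->R->F->L->G->refl->D->L'->G->R'->H->plug->H
Char 10 ('G'): step: R->1, L=3; G->plug->G->R->F->L->G->refl->D->L'->G->R'->F->plug->F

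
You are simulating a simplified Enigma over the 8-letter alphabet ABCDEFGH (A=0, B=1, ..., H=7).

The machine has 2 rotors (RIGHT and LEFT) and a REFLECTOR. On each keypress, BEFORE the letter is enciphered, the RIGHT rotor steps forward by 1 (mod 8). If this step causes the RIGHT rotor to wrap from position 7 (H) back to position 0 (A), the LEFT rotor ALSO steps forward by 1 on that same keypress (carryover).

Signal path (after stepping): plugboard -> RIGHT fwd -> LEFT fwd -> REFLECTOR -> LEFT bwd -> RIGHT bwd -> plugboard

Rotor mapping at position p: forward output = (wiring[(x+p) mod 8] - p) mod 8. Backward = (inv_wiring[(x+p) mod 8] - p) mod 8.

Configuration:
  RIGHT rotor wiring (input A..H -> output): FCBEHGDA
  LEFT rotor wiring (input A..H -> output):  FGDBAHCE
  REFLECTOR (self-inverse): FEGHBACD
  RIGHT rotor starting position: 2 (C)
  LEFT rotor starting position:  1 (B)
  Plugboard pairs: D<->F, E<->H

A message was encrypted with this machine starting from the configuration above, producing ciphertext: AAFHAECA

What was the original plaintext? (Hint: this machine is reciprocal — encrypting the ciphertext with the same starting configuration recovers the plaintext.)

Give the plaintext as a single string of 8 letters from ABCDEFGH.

Char 1 ('A'): step: R->3, L=1; A->plug->A->R->B->L->C->refl->G->L'->E->R'->B->plug->B
Char 2 ('A'): step: R->4, L=1; A->plug->A->R->D->L->H->refl->D->L'->G->R'->F->plug->D
Char 3 ('F'): step: R->5, L=1; F->plug->D->R->A->L->F->refl->A->L'->C->R'->H->plug->E
Char 4 ('H'): step: R->6, L=1; H->plug->E->R->D->L->H->refl->D->L'->G->R'->F->plug->D
Char 5 ('A'): step: R->7, L=1; A->plug->A->R->B->L->C->refl->G->L'->E->R'->H->plug->E
Char 6 ('E'): step: R->0, L->2 (L advanced); E->plug->H->R->A->L->B->refl->E->L'->H->R'->E->plug->H
Char 7 ('C'): step: R->1, L=2; C->plug->C->R->D->L->F->refl->A->L'->E->R'->H->plug->E
Char 8 ('A'): step: R->2, L=2; A->plug->A->R->H->L->E->refl->B->L'->A->R'->H->plug->E

Answer: BDEDEHEE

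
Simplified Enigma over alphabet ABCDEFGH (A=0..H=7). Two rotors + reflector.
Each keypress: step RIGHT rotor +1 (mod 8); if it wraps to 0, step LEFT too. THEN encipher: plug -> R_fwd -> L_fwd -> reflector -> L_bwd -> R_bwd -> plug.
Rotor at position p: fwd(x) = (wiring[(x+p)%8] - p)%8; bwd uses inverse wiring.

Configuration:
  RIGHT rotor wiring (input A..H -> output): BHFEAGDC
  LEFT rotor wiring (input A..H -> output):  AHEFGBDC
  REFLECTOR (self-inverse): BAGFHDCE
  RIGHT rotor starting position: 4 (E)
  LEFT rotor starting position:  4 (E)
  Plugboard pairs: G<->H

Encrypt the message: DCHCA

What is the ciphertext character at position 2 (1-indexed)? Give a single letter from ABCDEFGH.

Char 1 ('D'): step: R->5, L=4; D->plug->D->R->E->L->E->refl->H->L'->C->R'->E->plug->E
Char 2 ('C'): step: R->6, L=4; C->plug->C->R->D->L->G->refl->C->L'->A->R'->H->plug->G

G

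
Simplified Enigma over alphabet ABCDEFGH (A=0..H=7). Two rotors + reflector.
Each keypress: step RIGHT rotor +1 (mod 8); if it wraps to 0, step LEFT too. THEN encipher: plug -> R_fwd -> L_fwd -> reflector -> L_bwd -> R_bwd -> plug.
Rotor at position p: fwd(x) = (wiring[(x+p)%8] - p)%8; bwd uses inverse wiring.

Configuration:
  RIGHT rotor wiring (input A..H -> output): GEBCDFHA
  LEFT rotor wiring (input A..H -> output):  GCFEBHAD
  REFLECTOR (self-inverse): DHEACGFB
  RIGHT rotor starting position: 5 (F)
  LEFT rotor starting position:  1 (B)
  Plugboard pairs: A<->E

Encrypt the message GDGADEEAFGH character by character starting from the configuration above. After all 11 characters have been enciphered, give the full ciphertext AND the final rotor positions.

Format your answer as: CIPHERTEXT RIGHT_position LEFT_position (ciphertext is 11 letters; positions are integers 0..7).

Char 1 ('G'): step: R->6, L=1; G->plug->G->R->F->L->H->refl->B->L'->A->R'->C->plug->C
Char 2 ('D'): step: R->7, L=1; D->plug->D->R->C->L->D->refl->A->L'->D->R'->E->plug->A
Char 3 ('G'): step: R->0, L->2 (L advanced); G->plug->G->R->H->L->A->refl->D->L'->A->R'->H->plug->H
Char 4 ('A'): step: R->1, L=2; A->plug->E->R->E->L->G->refl->F->L'->D->R'->A->plug->E
Char 5 ('D'): step: R->2, L=2; D->plug->D->R->D->L->F->refl->G->L'->E->R'->G->plug->G
Char 6 ('E'): step: R->3, L=2; E->plug->A->R->H->L->A->refl->D->L'->A->R'->B->plug->B
Char 7 ('E'): step: R->4, L=2; E->plug->A->R->H->L->A->refl->D->L'->A->R'->F->plug->F
Char 8 ('A'): step: R->5, L=2; A->plug->E->R->H->L->A->refl->D->L'->A->R'->A->plug->E
Char 9 ('F'): step: R->6, L=2; F->plug->F->R->E->L->G->refl->F->L'->D->R'->E->plug->A
Char 10 ('G'): step: R->7, L=2; G->plug->G->R->G->L->E->refl->C->L'->B->R'->A->plug->E
Char 11 ('H'): step: R->0, L->3 (L advanced); H->plug->H->R->A->L->B->refl->H->L'->G->R'->A->plug->E
Final: ciphertext=CAHEGBFEAEE, RIGHT=0, LEFT=3

Answer: CAHEGBFEAEE 0 3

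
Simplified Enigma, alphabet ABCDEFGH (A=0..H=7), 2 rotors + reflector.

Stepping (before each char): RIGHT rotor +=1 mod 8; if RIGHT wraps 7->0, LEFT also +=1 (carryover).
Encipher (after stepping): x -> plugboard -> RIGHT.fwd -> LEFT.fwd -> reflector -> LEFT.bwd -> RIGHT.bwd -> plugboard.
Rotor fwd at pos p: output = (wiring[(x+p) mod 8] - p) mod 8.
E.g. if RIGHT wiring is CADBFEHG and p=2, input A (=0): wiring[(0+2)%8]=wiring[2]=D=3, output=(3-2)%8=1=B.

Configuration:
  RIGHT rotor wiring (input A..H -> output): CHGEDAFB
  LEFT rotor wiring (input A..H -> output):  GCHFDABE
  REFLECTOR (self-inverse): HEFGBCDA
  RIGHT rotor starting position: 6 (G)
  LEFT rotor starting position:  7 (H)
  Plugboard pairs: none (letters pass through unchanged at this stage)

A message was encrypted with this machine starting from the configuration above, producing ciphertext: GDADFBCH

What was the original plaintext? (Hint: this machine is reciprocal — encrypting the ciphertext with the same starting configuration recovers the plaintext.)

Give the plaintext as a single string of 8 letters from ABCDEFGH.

Answer: BFEFEHBG

Derivation:
Char 1 ('G'): step: R->7, L=7; G->plug->G->R->B->L->H->refl->A->L'->D->R'->B->plug->B
Char 2 ('D'): step: R->0, L->0 (L advanced); D->plug->D->R->E->L->D->refl->G->L'->A->R'->F->plug->F
Char 3 ('A'): step: R->1, L=0; A->plug->A->R->G->L->B->refl->E->L'->H->R'->E->plug->E
Char 4 ('D'): step: R->2, L=0; D->plug->D->R->G->L->B->refl->E->L'->H->R'->F->plug->F
Char 5 ('F'): step: R->3, L=0; F->plug->F->R->H->L->E->refl->B->L'->G->R'->E->plug->E
Char 6 ('B'): step: R->4, L=0; B->plug->B->R->E->L->D->refl->G->L'->A->R'->H->plug->H
Char 7 ('C'): step: R->5, L=0; C->plug->C->R->E->L->D->refl->G->L'->A->R'->B->plug->B
Char 8 ('H'): step: R->6, L=0; H->plug->H->R->C->L->H->refl->A->L'->F->R'->G->plug->G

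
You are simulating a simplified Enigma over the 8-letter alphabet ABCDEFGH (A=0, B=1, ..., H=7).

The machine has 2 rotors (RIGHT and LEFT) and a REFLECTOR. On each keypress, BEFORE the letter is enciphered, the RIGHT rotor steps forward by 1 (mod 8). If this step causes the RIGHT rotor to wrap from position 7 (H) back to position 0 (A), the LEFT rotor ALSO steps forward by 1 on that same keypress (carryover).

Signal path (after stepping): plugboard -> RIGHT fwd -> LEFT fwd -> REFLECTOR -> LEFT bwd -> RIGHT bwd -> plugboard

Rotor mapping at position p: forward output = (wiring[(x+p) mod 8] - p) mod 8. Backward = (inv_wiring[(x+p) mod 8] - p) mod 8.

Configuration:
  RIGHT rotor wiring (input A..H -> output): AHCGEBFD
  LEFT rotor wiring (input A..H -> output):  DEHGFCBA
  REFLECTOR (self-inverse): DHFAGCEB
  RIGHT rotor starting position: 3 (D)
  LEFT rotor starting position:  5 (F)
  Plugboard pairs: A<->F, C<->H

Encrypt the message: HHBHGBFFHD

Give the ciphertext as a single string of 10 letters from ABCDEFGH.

Char 1 ('H'): step: R->4, L=5; H->plug->C->R->B->L->E->refl->G->L'->D->R'->F->plug->A
Char 2 ('H'): step: R->5, L=5; H->plug->C->R->G->L->B->refl->H->L'->E->R'->A->plug->F
Char 3 ('B'): step: R->6, L=5; B->plug->B->R->F->L->C->refl->F->L'->A->R'->F->plug->A
Char 4 ('H'): step: R->7, L=5; H->plug->C->R->A->L->F->refl->C->L'->F->R'->F->plug->A
Char 5 ('G'): step: R->0, L->6 (L advanced); G->plug->G->R->F->L->A->refl->D->L'->A->R'->A->plug->F
Char 6 ('B'): step: R->1, L=6; B->plug->B->R->B->L->C->refl->F->L'->C->R'->G->plug->G
Char 7 ('F'): step: R->2, L=6; F->plug->A->R->A->L->D->refl->A->L'->F->R'->H->plug->C
Char 8 ('F'): step: R->3, L=6; F->plug->A->R->D->L->G->refl->E->L'->H->R'->H->plug->C
Char 9 ('H'): step: R->4, L=6; H->plug->C->R->B->L->C->refl->F->L'->C->R'->H->plug->C
Char 10 ('D'): step: R->5, L=6; D->plug->D->R->D->L->G->refl->E->L'->H->R'->H->plug->C

Answer: AFAAFGCCCC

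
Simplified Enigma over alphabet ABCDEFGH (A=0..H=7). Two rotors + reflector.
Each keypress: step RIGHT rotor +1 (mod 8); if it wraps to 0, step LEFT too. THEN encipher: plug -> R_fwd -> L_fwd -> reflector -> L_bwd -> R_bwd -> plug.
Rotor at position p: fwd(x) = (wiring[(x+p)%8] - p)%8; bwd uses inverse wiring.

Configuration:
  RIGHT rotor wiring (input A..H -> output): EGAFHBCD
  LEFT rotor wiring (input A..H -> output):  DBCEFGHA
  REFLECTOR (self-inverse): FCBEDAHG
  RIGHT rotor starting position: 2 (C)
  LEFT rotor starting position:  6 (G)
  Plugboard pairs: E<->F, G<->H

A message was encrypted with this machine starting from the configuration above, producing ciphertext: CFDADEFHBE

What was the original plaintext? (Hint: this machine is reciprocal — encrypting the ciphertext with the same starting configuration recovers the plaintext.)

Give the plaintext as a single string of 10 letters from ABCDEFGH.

Char 1 ('C'): step: R->3, L=6; C->plug->C->R->G->L->H->refl->G->L'->F->R'->H->plug->G
Char 2 ('F'): step: R->4, L=6; F->plug->E->R->A->L->B->refl->C->L'->B->R'->H->plug->G
Char 3 ('D'): step: R->5, L=6; D->plug->D->R->H->L->A->refl->F->L'->C->R'->H->plug->G
Char 4 ('A'): step: R->6, L=6; A->plug->A->R->E->L->E->refl->D->L'->D->R'->H->plug->G
Char 5 ('D'): step: R->7, L=6; D->plug->D->R->B->L->C->refl->B->L'->A->R'->F->plug->E
Char 6 ('E'): step: R->0, L->7 (L advanced); E->plug->F->R->B->L->E->refl->D->L'->D->R'->H->plug->G
Char 7 ('F'): step: R->1, L=7; F->plug->E->R->A->L->B->refl->C->L'->C->R'->G->plug->H
Char 8 ('H'): step: R->2, L=7; H->plug->G->R->C->L->C->refl->B->L'->A->R'->E->plug->F
Char 9 ('B'): step: R->3, L=7; B->plug->B->R->E->L->F->refl->A->L'->H->R'->D->plug->D
Char 10 ('E'): step: R->4, L=7; E->plug->F->R->C->L->C->refl->B->L'->A->R'->E->plug->F

Answer: GGGGEGHFDF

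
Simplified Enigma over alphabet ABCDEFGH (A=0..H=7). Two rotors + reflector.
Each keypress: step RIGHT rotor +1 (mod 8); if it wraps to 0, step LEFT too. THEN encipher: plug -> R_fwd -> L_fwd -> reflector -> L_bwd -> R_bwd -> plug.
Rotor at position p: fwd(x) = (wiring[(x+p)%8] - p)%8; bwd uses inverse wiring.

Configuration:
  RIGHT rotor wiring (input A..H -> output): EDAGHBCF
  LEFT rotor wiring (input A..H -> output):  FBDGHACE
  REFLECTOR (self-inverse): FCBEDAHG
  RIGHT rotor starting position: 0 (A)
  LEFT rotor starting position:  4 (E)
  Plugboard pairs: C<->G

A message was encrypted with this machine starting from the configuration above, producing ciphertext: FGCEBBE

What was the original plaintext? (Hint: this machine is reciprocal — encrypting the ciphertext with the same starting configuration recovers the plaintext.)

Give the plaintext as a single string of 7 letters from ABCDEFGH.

Answer: EFFDFAG

Derivation:
Char 1 ('F'): step: R->1, L=4; F->plug->F->R->B->L->E->refl->D->L'->A->R'->E->plug->E
Char 2 ('G'): step: R->2, L=4; G->plug->C->R->F->L->F->refl->A->L'->D->R'->F->plug->F
Char 3 ('C'): step: R->3, L=4; C->plug->G->R->A->L->D->refl->E->L'->B->R'->F->plug->F
Char 4 ('E'): step: R->4, L=4; E->plug->E->R->A->L->D->refl->E->L'->B->R'->D->plug->D
Char 5 ('B'): step: R->5, L=4; B->plug->B->R->F->L->F->refl->A->L'->D->R'->F->plug->F
Char 6 ('B'): step: R->6, L=4; B->plug->B->R->H->L->C->refl->B->L'->E->R'->A->plug->A
Char 7 ('E'): step: R->7, L=4; E->plug->E->R->H->L->C->refl->B->L'->E->R'->C->plug->G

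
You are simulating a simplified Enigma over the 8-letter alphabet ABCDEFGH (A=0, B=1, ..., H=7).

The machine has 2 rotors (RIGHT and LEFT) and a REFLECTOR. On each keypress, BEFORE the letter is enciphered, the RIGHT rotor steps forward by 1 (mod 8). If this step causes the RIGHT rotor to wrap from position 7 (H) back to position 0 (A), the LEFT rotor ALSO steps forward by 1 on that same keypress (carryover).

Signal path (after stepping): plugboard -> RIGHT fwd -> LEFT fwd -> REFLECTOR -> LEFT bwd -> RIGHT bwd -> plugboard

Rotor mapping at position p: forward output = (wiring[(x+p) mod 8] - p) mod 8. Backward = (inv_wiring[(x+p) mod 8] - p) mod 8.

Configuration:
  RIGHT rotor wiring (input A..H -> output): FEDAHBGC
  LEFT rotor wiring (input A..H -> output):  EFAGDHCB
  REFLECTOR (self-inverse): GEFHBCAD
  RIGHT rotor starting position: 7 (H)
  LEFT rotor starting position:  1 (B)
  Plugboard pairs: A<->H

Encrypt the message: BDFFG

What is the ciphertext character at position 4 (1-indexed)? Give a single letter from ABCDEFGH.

Char 1 ('B'): step: R->0, L->2 (L advanced); B->plug->B->R->E->L->A->refl->G->L'->A->R'->D->plug->D
Char 2 ('D'): step: R->1, L=2; D->plug->D->R->G->L->C->refl->F->L'->D->R'->A->plug->H
Char 3 ('F'): step: R->2, L=2; F->plug->F->R->A->L->G->refl->A->L'->E->R'->E->plug->E
Char 4 ('F'): step: R->3, L=2; F->plug->F->R->C->L->B->refl->E->L'->B->R'->G->plug->G

G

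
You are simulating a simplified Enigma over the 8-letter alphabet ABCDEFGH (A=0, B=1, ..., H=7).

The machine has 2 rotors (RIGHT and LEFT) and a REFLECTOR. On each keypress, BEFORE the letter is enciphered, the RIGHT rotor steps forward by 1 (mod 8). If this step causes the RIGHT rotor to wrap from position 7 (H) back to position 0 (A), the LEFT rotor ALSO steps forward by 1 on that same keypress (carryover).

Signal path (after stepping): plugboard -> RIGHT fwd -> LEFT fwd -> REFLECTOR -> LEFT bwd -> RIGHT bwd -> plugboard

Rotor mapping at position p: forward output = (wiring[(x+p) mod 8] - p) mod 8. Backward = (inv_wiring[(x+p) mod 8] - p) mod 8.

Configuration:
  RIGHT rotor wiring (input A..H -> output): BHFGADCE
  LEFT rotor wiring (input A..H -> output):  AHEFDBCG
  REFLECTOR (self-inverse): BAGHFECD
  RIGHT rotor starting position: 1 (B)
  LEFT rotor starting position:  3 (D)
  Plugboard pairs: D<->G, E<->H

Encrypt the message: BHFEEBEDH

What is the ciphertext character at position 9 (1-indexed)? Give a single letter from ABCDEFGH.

Char 1 ('B'): step: R->2, L=3; B->plug->B->R->E->L->D->refl->H->L'->D->R'->A->plug->A
Char 2 ('H'): step: R->3, L=3; H->plug->E->R->B->L->A->refl->B->L'->H->R'->D->plug->G
Char 3 ('F'): step: R->4, L=3; F->plug->F->R->D->L->H->refl->D->L'->E->R'->A->plug->A
Char 4 ('E'): step: R->5, L=3; E->plug->H->R->D->L->H->refl->D->L'->E->R'->D->plug->G
Char 5 ('E'): step: R->6, L=3; E->plug->H->R->F->L->F->refl->E->L'->G->R'->B->plug->B
Char 6 ('B'): step: R->7, L=3; B->plug->B->R->C->L->G->refl->C->L'->A->R'->C->plug->C
Char 7 ('E'): step: R->0, L->4 (L advanced); E->plug->H->R->E->L->E->refl->F->L'->B->R'->A->plug->A
Char 8 ('D'): step: R->1, L=4; D->plug->G->R->D->L->C->refl->G->L'->C->R'->E->plug->H
Char 9 ('H'): step: R->2, L=4; H->plug->E->R->A->L->H->refl->D->L'->F->R'->H->plug->E

E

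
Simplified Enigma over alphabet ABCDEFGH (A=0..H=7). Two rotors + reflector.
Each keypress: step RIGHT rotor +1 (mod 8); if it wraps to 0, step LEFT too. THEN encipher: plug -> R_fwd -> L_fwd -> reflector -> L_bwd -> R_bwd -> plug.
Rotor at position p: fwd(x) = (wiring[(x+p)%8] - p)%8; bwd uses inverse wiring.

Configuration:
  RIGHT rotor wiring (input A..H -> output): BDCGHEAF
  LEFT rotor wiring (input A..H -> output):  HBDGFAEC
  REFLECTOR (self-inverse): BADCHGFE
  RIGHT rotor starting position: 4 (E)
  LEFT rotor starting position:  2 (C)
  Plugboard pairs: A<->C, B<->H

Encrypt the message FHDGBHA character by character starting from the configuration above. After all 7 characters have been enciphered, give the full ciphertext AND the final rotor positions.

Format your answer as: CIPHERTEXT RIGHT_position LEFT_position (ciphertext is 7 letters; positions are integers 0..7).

Answer: AGCCHAG 3 3

Derivation:
Char 1 ('F'): step: R->5, L=2; F->plug->F->R->F->L->A->refl->B->L'->A->R'->C->plug->A
Char 2 ('H'): step: R->6, L=2; H->plug->B->R->H->L->H->refl->E->L'->B->R'->G->plug->G
Char 3 ('D'): step: R->7, L=2; D->plug->D->R->D->L->G->refl->F->L'->G->R'->A->plug->C
Char 4 ('G'): step: R->0, L->3 (L advanced); G->plug->G->R->A->L->D->refl->C->L'->B->R'->A->plug->C
Char 5 ('B'): step: R->1, L=3; B->plug->H->R->A->L->D->refl->C->L'->B->R'->B->plug->H
Char 6 ('H'): step: R->2, L=3; H->plug->B->R->E->L->H->refl->E->L'->F->R'->C->plug->A
Char 7 ('A'): step: R->3, L=3; A->plug->C->R->B->L->C->refl->D->L'->A->R'->G->plug->G
Final: ciphertext=AGCCHAG, RIGHT=3, LEFT=3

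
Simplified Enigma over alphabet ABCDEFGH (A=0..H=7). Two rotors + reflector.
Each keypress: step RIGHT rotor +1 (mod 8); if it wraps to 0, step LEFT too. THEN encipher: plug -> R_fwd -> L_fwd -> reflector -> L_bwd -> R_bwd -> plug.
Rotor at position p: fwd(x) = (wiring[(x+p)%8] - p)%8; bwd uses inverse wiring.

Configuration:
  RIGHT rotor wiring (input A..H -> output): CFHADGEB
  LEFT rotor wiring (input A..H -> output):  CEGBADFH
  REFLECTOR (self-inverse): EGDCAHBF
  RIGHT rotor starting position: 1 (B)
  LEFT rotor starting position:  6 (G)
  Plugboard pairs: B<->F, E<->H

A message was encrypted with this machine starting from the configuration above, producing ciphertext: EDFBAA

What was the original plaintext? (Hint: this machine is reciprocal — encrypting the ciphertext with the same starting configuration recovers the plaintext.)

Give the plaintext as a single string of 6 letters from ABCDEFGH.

Answer: CCECGB

Derivation:
Char 1 ('E'): step: R->2, L=6; E->plug->H->R->D->L->G->refl->B->L'->B->R'->C->plug->C
Char 2 ('D'): step: R->3, L=6; D->plug->D->R->B->L->B->refl->G->L'->D->R'->C->plug->C
Char 3 ('F'): step: R->4, L=6; F->plug->B->R->C->L->E->refl->A->L'->E->R'->H->plug->E
Char 4 ('B'): step: R->5, L=6; B->plug->F->R->C->L->E->refl->A->L'->E->R'->C->plug->C
Char 5 ('A'): step: R->6, L=6; A->plug->A->R->G->L->C->refl->D->L'->F->R'->G->plug->G
Char 6 ('A'): step: R->7, L=6; A->plug->A->R->C->L->E->refl->A->L'->E->R'->F->plug->B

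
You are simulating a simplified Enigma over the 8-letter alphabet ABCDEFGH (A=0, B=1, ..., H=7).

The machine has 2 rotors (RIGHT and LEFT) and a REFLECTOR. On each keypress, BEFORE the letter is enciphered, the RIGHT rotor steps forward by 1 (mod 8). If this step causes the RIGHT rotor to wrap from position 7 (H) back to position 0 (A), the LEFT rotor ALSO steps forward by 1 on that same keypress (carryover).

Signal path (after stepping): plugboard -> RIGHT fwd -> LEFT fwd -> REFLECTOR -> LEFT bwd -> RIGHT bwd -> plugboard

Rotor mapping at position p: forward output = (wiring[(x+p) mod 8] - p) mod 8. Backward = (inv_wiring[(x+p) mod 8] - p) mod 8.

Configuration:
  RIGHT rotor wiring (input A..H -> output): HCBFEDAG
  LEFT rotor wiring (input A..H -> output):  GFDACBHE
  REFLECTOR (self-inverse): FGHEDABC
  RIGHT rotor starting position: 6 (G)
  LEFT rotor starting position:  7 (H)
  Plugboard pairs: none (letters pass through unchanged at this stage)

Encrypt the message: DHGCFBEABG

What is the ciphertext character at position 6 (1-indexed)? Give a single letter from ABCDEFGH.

Char 1 ('D'): step: R->7, L=7; D->plug->D->R->C->L->G->refl->B->L'->E->R'->G->plug->G
Char 2 ('H'): step: R->0, L->0 (L advanced); H->plug->H->R->G->L->H->refl->C->L'->E->R'->E->plug->E
Char 3 ('G'): step: R->1, L=0; G->plug->G->R->F->L->B->refl->G->L'->A->R'->B->plug->B
Char 4 ('C'): step: R->2, L=0; C->plug->C->R->C->L->D->refl->E->L'->H->R'->A->plug->A
Char 5 ('F'): step: R->3, L=0; F->plug->F->R->E->L->C->refl->H->L'->G->R'->H->plug->H
Char 6 ('B'): step: R->4, L=0; B->plug->B->R->H->L->E->refl->D->L'->C->R'->D->plug->D

D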